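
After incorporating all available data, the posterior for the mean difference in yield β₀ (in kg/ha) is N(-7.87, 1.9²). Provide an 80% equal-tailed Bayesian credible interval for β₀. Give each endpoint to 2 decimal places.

The posterior is symmetric, so the 80% equal-tailed interval is β₀ = -7.87 ± z·1.9 with z = 1.282.
Half-width: 1.282 × 1.9 = 2.43.
-7.87 − 2.43 = -10.30; -7.87 + 2.43 = -5.44.

[-10.30, -5.44]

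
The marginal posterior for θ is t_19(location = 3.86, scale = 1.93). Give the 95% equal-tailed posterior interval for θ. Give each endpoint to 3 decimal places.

[-0.180, 7.900]

The t_19 distribution is symmetric; the 95% interval is 3.86 ± t·1.93 with t_{0.975,19} = 2.093.
Half-width: 2.093 × 1.93 = 4.040.
3.86 − 4.040 = -0.180; 3.86 + 4.040 = 7.900.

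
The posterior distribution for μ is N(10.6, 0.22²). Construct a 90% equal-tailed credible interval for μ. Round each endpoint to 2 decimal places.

[10.24, 10.96]

The posterior is symmetric, so the 90% equal-tailed interval is μ = 10.6 ± z·0.22 with z = 1.645.
Half-width: 1.645 × 0.22 = 0.36.
10.6 − 0.36 = 10.24; 10.6 + 0.36 = 10.96.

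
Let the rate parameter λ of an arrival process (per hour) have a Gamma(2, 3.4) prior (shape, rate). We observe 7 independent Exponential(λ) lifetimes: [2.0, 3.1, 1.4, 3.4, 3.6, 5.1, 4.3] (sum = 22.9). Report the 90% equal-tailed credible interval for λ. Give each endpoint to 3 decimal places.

Posterior: Gamma(2+7, 3.4+22.9) = Gamma(9, 26.3) (shape, rate).
Equal-tailed 90% interval: Gamma(9, 26.3) quantiles at 0.05 and 0.95.
Posterior mean ≈ 0.342, SD ≈ 0.114; a Normal approximation gives roughly [0.155, 0.530].
Exact: lower = 0.179; upper = 0.549.

[0.179, 0.549]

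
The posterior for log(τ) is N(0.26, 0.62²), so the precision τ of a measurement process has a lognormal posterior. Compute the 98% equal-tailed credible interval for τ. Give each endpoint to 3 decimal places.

[0.307, 5.487]

On the log scale the 98% interval is 0.26 ± 2.326 × 0.62 = [-1.1823, 1.7023].
Exponentiate: [e^-1.1823, e^1.7023] = [0.307, 5.487].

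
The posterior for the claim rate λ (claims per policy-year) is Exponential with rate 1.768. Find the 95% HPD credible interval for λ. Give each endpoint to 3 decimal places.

The exponential density is strictly decreasing on [0, ∞), so the HPD interval is anchored at 0: [0, q] with P(λ ≤ q) = 0.95.
q = −ln(1 − 0.95) / 1.768 = 2.9957 / 1.768 = 1.694.

[0.000, 1.694]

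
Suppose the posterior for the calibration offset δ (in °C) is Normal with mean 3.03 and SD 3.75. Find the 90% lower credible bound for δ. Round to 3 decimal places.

Need L with P(δ ≥ L) = 0.90: L = 3.03 − z_{0.1}·3.75.
z = 1.282; L = 3.03 − 1.282 × 3.75 = -1.776.

-1.776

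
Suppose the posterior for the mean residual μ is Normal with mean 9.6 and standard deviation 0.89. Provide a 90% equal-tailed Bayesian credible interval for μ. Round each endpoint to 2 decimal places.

[8.14, 11.06]

The posterior is symmetric, so the 90% equal-tailed interval is μ = 9.6 ± z·0.89 with z = 1.645.
Half-width: 1.645 × 0.89 = 1.46.
9.6 − 1.46 = 8.14; 9.6 + 1.46 = 11.06.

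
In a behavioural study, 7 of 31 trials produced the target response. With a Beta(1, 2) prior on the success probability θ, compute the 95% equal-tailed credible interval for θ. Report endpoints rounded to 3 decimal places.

Posterior: Beta(1+7, 2+24) = Beta(8, 26).
Equal-tailed 95% interval: the 0.025 and 0.975 quantiles of Beta(8, 26).
Posterior mean ≈ 0.235, SD ≈ 0.072; a Normal approximation gives roughly [0.095, 0.376].
Exact: F⁻¹(0.025) = 0.111; F⁻¹(0.975) = 0.389.

[0.111, 0.389]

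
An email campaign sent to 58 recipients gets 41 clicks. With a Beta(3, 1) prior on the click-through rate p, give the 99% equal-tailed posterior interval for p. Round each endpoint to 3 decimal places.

[0.552, 0.842]

Posterior: Beta(3+41, 1+17) = Beta(44, 18).
Equal-tailed 99% interval: the 0.005 and 0.995 quantiles of Beta(44, 18).
Posterior mean ≈ 0.710, SD ≈ 0.057; a Normal approximation gives roughly [0.562, 0.857].
Exact: F⁻¹(0.005) = 0.552; F⁻¹(0.995) = 0.842.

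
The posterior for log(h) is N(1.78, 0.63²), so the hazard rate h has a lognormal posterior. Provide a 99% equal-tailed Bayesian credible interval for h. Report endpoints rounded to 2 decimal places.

On the log scale the 99% interval is 1.78 ± 2.576 × 0.63 = [0.1572, 3.4028].
Exponentiate: [e^0.1572, e^3.4028] = [1.17, 30.05].

[1.17, 30.05]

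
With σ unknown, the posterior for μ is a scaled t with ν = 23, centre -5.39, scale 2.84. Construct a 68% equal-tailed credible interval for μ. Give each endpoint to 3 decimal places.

[-8.277, -2.503]

The t_23 distribution is symmetric; the 68% interval is -5.39 ± t·2.84 with t_{0.84,23} = 1.016.
Half-width: 1.016 × 2.84 = 2.887.
-5.39 − 2.887 = -8.277; -5.39 + 2.887 = -2.503.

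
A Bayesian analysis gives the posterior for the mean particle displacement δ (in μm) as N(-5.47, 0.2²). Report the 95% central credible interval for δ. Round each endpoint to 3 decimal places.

The posterior is symmetric, so the 95% equal-tailed interval is δ = -5.47 ± z·0.2 with z = 1.960.
Half-width: 1.960 × 0.2 = 0.392.
-5.47 − 0.392 = -5.862; -5.47 + 0.392 = -5.078.

[-5.862, -5.078]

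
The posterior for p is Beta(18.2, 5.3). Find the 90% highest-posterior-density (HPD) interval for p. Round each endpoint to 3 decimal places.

The posterior is unimodal and skewed, so the HPD interval has equal density at both endpoints and is the shortest 90% interval.
Solving f(0.642) = f(0.912) with F(0.912) − F(0.642) = 0.90 gives [0.642, 0.912].
For comparison, the equal-tailed interval is [0.623, 0.899]; the HPD is narrower and shifted toward the mode.

[0.642, 0.912]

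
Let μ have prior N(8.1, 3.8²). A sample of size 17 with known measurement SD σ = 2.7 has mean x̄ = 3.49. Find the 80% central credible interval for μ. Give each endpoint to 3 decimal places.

Posterior precision = 1/3.8² + 17/2.7² = 0.0693 + 2.3320 = 2.4012, so posterior SD = 0.6453.
Posterior mean = (8.1/3.8² + 17·3.49/2.7²) / 2.4012 = 3.6230.
Interval: 3.6230 ± 1.282 × 0.6453 → [2.796, 4.450].

[2.796, 4.450]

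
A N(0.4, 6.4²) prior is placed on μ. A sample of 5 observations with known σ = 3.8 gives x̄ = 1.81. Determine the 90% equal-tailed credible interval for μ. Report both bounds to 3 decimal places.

Posterior precision = 1/6.4² + 5/3.8² = 0.0244 + 0.3463 = 0.3707, so posterior SD = 1.6425.
Posterior mean = (0.4/6.4² + 5·1.81/3.8²) / 0.3707 = 1.7171.
Interval: 1.7171 ± 1.645 × 1.6425 → [-0.985, 4.419].

[-0.985, 4.419]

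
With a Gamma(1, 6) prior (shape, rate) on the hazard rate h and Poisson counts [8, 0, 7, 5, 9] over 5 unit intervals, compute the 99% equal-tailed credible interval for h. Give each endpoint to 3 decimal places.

[1.615, 4.180]

Posterior: Gamma(1+29, 6+5) = Gamma(30, 11) (shape, rate).
Equal-tailed 99% interval: Gamma(30, 11) quantiles at 0.005 and 0.995.
Posterior mean ≈ 2.727, SD ≈ 0.498; a Normal approximation gives roughly [1.445, 4.010].
Exact: lower = 1.615; upper = 4.180.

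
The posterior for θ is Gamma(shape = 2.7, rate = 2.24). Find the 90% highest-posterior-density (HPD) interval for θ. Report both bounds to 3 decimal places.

The posterior is unimodal and skewed, so the HPD interval has equal density at both endpoints and is the shortest 90% interval.
Solving f(0.140) = f(2.243) with F(2.243) − F(0.140) = 0.90 gives [0.140, 2.243].
For comparison, the equal-tailed interval is [0.298, 2.608]; the HPD is narrower and shifted toward the mode.

[0.140, 2.243]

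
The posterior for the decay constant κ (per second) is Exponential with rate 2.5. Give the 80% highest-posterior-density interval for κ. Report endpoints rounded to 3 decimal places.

The exponential density is strictly decreasing on [0, ∞), so the HPD interval is anchored at 0: [0, q] with P(κ ≤ q) = 0.80.
q = −ln(1 − 0.80) / 2.5 = 1.6094 / 2.5 = 0.644.

[0.000, 0.644]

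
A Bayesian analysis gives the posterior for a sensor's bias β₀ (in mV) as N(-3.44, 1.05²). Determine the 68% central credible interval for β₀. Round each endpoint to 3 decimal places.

The posterior is symmetric, so the 68% equal-tailed interval is β₀ = -3.44 ± z·1.05 with z = 0.994.
Half-width: 0.994 × 1.05 = 1.044.
-3.44 − 1.044 = -4.484; -3.44 + 1.044 = -2.396.

[-4.484, -2.396]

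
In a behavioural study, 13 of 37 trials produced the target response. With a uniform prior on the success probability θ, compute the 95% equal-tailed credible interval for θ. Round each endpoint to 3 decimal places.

Posterior: Beta(1+13, 1+24) = Beta(14, 25).
Equal-tailed 95% interval: the 0.025 and 0.975 quantiles of Beta(14, 25).
Posterior mean ≈ 0.359, SD ≈ 0.076; a Normal approximation gives roughly [0.210, 0.508].
Exact: F⁻¹(0.025) = 0.218; F⁻¹(0.975) = 0.514.

[0.218, 0.514]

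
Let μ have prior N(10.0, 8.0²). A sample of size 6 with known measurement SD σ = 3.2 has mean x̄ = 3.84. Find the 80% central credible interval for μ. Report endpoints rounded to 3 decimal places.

Posterior precision = 1/8.0² + 6/3.2² = 0.0156 + 0.5859 = 0.6016, so posterior SD = 1.2893.
Posterior mean = (10.0/8.0² + 6·3.84/3.2²) / 0.6016 = 4.0000.
Interval: 4.0000 ± 1.282 × 1.2893 → [2.348, 5.652].

[2.348, 5.652]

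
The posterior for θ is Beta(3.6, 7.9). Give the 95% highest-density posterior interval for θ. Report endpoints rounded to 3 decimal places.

The posterior is unimodal and skewed, so the HPD interval has equal density at both endpoints and is the shortest 95% interval.
Solving f(0.075) = f(0.568) with F(0.568) − F(0.075) = 0.95 gives [0.075, 0.568].
For comparison, the equal-tailed interval is [0.093, 0.594]; the HPD is narrower and shifted toward the mode.

[0.075, 0.568]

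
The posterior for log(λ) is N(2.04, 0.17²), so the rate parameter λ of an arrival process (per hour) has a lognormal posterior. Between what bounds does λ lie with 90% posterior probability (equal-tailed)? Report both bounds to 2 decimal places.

On the log scale the 90% interval is 2.04 ± 1.645 × 0.17 = [1.7604, 2.3196].
Exponentiate: [e^1.7604, e^2.3196] = [5.81, 10.17].

[5.81, 10.17]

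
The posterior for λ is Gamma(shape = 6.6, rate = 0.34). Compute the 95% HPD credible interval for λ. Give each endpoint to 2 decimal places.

[6.20, 34.43]

The posterior is unimodal and skewed, so the HPD interval has equal density at both endpoints and is the shortest 95% interval.
Solving f(6.20) = f(34.43) with F(34.43) − F(6.20) = 0.95 gives [6.20, 34.43].
For comparison, the equal-tailed interval is [7.55, 36.78]; the HPD is narrower and shifted toward the mode.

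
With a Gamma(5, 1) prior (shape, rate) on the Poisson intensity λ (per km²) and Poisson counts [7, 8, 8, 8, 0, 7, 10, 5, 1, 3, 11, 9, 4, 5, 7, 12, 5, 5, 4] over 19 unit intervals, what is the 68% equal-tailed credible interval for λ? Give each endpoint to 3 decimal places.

[5.647, 6.753]

Posterior: Gamma(5+119, 1+19) = Gamma(124, 20) (shape, rate).
Equal-tailed 68% interval: Gamma(124, 20) quantiles at 0.16 and 0.84.
Posterior mean ≈ 6.200, SD ≈ 0.557; a Normal approximation gives roughly [5.646, 6.754].
Exact: lower = 5.647; upper = 6.753.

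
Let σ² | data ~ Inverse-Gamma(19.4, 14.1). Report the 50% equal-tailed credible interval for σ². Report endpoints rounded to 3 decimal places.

[0.636, 0.866]

Inverse-Gamma(19.4, 14.1) quantiles: F⁻¹(0.25) and F⁻¹(0.75).
Equivalently, 1/σ² ~ Gamma(19.4, rate = 14.1); invert its 0.75 and 0.25 quantiles.
Posterior mean ≈ 0.766, SD ≈ 0.184; a Normal approximation gives roughly [0.642, 0.890].
Exact: lower = 0.636; upper = 0.866.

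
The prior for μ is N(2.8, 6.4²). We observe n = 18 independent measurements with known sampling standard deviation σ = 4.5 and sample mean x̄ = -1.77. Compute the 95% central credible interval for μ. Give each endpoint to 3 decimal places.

[-3.699, 0.403]

Posterior precision = 1/6.4² + 18/4.5² = 0.0244 + 0.8889 = 0.9133, so posterior SD = 1.0464.
Posterior mean = (2.8/6.4² + 18·-1.77/4.5²) / 0.9133 = -1.6478.
Interval: -1.6478 ± 1.960 × 1.0464 → [-3.699, 0.403].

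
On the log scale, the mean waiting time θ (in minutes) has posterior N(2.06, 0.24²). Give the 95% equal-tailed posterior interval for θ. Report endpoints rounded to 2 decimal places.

[4.90, 12.56]

On the log scale the 95% interval is 2.06 ± 1.960 × 0.24 = [1.5896, 2.5304].
Exponentiate: [e^1.5896, e^2.5304] = [4.90, 12.56].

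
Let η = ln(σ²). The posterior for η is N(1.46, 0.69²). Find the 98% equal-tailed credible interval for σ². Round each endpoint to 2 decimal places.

On the log scale the 98% interval is 1.46 ± 2.326 × 0.69 = [-0.1452, 3.0652].
Exponentiate: [e^-0.1452, e^3.0652] = [0.86, 21.44].

[0.86, 21.44]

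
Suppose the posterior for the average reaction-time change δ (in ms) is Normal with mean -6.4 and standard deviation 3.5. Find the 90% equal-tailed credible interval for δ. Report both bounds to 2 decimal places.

[-12.16, -0.64]

The posterior is symmetric, so the 90% equal-tailed interval is δ = -6.4 ± z·3.5 with z = 1.645.
Half-width: 1.645 × 3.5 = 5.76.
-6.4 − 5.76 = -12.16; -6.4 + 5.76 = -0.64.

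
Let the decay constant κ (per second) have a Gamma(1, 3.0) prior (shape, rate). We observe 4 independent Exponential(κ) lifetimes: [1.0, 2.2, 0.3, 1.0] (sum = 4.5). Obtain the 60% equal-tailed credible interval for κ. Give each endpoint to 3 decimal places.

[0.412, 0.896]

Posterior: Gamma(1+4, 3.0+4.5) = Gamma(5, 7.5) (shape, rate).
Equal-tailed 60% interval: Gamma(5, 7.5) quantiles at 0.2 and 0.8.
Posterior mean ≈ 0.667, SD ≈ 0.298; a Normal approximation gives roughly [0.416, 0.918].
Exact: lower = 0.412; upper = 0.896.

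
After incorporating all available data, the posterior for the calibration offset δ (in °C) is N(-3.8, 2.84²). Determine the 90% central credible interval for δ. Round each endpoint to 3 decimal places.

The posterior is symmetric, so the 90% equal-tailed interval is δ = -3.8 ± z·2.84 with z = 1.645.
Half-width: 1.645 × 2.84 = 4.671.
-3.8 − 4.671 = -8.471; -3.8 + 4.671 = 0.871.

[-8.471, 0.871]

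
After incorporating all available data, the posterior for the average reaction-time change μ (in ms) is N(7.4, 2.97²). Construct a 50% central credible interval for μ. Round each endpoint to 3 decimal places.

[5.397, 9.403]

The posterior is symmetric, so the 50% equal-tailed interval is μ = 7.4 ± z·2.97 with z = 0.674.
Half-width: 0.674 × 2.97 = 2.003.
7.4 − 2.003 = 5.397; 7.4 + 2.003 = 9.403.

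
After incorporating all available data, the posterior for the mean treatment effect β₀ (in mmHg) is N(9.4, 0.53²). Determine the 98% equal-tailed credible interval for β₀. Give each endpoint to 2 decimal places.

[8.17, 10.63]

The posterior is symmetric, so the 98% equal-tailed interval is β₀ = 9.4 ± z·0.53 with z = 2.326.
Half-width: 2.326 × 0.53 = 1.23.
9.4 − 1.23 = 8.17; 9.4 + 1.23 = 10.63.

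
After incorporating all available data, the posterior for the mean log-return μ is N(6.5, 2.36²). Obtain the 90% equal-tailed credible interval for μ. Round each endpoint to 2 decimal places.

The posterior is symmetric, so the 90% equal-tailed interval is μ = 6.5 ± z·2.36 with z = 1.645.
Half-width: 1.645 × 2.36 = 3.88.
6.5 − 3.88 = 2.62; 6.5 + 3.88 = 10.38.

[2.62, 10.38]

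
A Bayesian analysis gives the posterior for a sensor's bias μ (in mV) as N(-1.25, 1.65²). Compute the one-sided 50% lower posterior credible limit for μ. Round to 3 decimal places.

Need L with P(μ ≥ L) = 0.50: L = -1.25 − z_{0.5}·1.65.
z = 0.000; L = -1.25 − 0.000 × 1.65 = -1.250.

-1.250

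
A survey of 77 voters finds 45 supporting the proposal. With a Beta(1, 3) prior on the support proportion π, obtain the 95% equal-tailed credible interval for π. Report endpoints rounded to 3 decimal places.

[0.459, 0.673]

Posterior: Beta(1+45, 3+32) = Beta(46, 35).
Equal-tailed 95% interval: the 0.025 and 0.975 quantiles of Beta(46, 35).
Posterior mean ≈ 0.568, SD ≈ 0.055; a Normal approximation gives roughly [0.461, 0.675].
Exact: F⁻¹(0.025) = 0.459; F⁻¹(0.975) = 0.673.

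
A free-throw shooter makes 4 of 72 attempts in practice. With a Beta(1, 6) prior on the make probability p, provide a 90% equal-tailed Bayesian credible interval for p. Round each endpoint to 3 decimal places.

Posterior: Beta(1+4, 6+68) = Beta(5, 74).
Equal-tailed 90% interval: the 0.05 and 0.95 quantiles of Beta(5, 74).
Posterior mean ≈ 0.063, SD ≈ 0.027; a Normal approximation gives roughly [0.019, 0.108].
Exact: F⁻¹(0.05) = 0.026; F⁻¹(0.95) = 0.114.

[0.026, 0.114]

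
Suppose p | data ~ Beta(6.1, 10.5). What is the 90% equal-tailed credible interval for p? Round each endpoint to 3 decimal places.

Posterior: Beta(6.1, 10.5).
Equal-tailed 90% interval: the 0.05 and 0.95 quantiles of Beta(6.1, 10.5).
Posterior mean ≈ 0.367, SD ≈ 0.115; a Normal approximation gives roughly [0.178, 0.556].
Exact: F⁻¹(0.05) = 0.188; F⁻¹(0.95) = 0.566.

[0.188, 0.566]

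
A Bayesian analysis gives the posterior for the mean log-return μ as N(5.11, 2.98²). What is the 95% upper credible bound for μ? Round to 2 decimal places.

10.01

Need U with P(μ ≤ U) = 0.95: U = 5.11 + z_{0.05}·2.98.
z = 1.645; U = 5.11 + 1.645 × 2.98 = 10.01.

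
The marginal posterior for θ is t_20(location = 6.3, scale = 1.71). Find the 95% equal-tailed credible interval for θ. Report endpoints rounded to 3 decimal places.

The t_20 distribution is symmetric; the 95% interval is 6.3 ± t·1.71 with t_{0.975,20} = 2.086.
Half-width: 2.086 × 1.71 = 3.567.
6.3 − 3.567 = 2.733; 6.3 + 3.567 = 9.867.

[2.733, 9.867]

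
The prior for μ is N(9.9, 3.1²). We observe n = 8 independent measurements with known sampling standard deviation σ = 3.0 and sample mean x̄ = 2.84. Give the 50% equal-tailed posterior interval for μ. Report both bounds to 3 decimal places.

Posterior precision = 1/3.1² + 8/3.0² = 0.1041 + 0.8889 = 0.9929, so posterior SD = 1.0035.
Posterior mean = (9.9/3.1² + 8·2.84/3.0²) / 0.9929 = 3.5799.
Interval: 3.5799 ± 0.674 × 1.0035 → [2.903, 4.257].

[2.903, 4.257]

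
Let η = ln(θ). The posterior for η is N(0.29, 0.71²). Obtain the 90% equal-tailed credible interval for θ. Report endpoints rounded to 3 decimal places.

On the log scale the 90% interval is 0.29 ± 1.645 × 0.71 = [-0.8778, 1.4578].
Exponentiate: [e^-0.8778, e^1.4578] = [0.416, 4.297].

[0.416, 4.297]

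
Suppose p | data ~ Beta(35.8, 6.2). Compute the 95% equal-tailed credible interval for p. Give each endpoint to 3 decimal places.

Posterior: Beta(35.8, 6.2).
Equal-tailed 95% interval: the 0.025 and 0.975 quantiles of Beta(35.8, 6.2).
Posterior mean ≈ 0.852, SD ≈ 0.054; a Normal approximation gives roughly [0.746, 0.958].
Exact: F⁻¹(0.025) = 0.732; F⁻¹(0.975) = 0.941.

[0.732, 0.941]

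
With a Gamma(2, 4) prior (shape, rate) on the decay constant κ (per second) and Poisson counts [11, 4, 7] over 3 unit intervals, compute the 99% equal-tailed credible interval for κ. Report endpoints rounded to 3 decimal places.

[1.894, 5.498]

Posterior: Gamma(2+22, 4+3) = Gamma(24, 7) (shape, rate).
Equal-tailed 99% interval: Gamma(24, 7) quantiles at 0.005 and 0.995.
Posterior mean ≈ 3.429, SD ≈ 0.700; a Normal approximation gives roughly [1.626, 5.231].
Exact: lower = 1.894; upper = 5.498.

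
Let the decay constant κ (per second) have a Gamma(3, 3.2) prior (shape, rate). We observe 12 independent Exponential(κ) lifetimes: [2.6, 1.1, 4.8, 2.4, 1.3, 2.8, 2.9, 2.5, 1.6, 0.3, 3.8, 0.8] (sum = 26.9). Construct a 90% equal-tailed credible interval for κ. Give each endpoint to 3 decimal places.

Posterior: Gamma(3+12, 3.2+26.9) = Gamma(15, 30.1) (shape, rate).
Equal-tailed 90% interval: Gamma(15, 30.1) quantiles at 0.05 and 0.95.
Posterior mean ≈ 0.498, SD ≈ 0.129; a Normal approximation gives roughly [0.287, 0.710].
Exact: lower = 0.307; upper = 0.727.

[0.307, 0.727]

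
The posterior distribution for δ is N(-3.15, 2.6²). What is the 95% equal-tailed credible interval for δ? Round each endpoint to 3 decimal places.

The posterior is symmetric, so the 95% equal-tailed interval is δ = -3.15 ± z·2.6 with z = 1.960.
Half-width: 1.960 × 2.6 = 5.096.
-3.15 − 5.096 = -8.246; -3.15 + 5.096 = 1.946.

[-8.246, 1.946]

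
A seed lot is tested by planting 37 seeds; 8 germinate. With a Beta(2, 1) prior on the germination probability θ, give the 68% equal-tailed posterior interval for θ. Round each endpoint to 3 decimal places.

Posterior: Beta(2+8, 1+29) = Beta(10, 30).
Equal-tailed 68% interval: the 0.16 and 0.84 quantiles of Beta(10, 30).
Posterior mean ≈ 0.250, SD ≈ 0.068; a Normal approximation gives roughly [0.183, 0.317].
Exact: F⁻¹(0.16) = 0.182; F⁻¹(0.84) = 0.318.

[0.182, 0.318]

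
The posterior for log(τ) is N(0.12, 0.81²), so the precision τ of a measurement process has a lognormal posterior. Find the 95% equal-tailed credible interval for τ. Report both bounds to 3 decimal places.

[0.230, 5.516]

On the log scale the 95% interval is 0.12 ± 1.960 × 0.81 = [-1.4676, 1.7076].
Exponentiate: [e^-1.4676, e^1.7076] = [0.230, 5.516].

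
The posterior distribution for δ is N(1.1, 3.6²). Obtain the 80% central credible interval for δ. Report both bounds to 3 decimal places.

[-3.514, 5.714]

The posterior is symmetric, so the 80% equal-tailed interval is δ = 1.1 ± z·3.6 with z = 1.282.
Half-width: 1.282 × 3.6 = 4.614.
1.1 − 4.614 = -3.514; 1.1 + 4.614 = 5.714.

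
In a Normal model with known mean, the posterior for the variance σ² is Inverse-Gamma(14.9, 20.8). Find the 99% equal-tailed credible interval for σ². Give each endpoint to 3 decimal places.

Inverse-Gamma(14.9, 20.8) quantiles: F⁻¹(0.005) and F⁻¹(0.995).
Equivalently, 1/σ² ~ Gamma(14.9, rate = 20.8); invert its 0.995 and 0.005 quantiles.
Posterior mean ≈ 1.496, SD ≈ 0.417; a Normal approximation gives roughly [0.423, 2.570].
Exact: lower = 0.779; upper = 3.047.

[0.779, 3.047]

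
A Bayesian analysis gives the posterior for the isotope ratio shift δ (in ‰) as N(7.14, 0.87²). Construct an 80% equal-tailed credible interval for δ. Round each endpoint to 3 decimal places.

[6.025, 8.255]

The posterior is symmetric, so the 80% equal-tailed interval is δ = 7.14 ± z·0.87 with z = 1.282.
Half-width: 1.282 × 0.87 = 1.115.
7.14 − 1.115 = 6.025; 7.14 + 1.115 = 8.255.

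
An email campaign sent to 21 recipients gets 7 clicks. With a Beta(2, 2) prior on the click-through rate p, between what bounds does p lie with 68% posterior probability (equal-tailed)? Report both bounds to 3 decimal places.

[0.265, 0.455]

Posterior: Beta(2+7, 2+14) = Beta(9, 16).
Equal-tailed 68% interval: the 0.16 and 0.84 quantiles of Beta(9, 16).
Posterior mean ≈ 0.360, SD ≈ 0.094; a Normal approximation gives roughly [0.266, 0.454].
Exact: F⁻¹(0.16) = 0.265; F⁻¹(0.84) = 0.455.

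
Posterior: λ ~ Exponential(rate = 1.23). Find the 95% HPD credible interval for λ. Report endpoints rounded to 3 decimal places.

The exponential density is strictly decreasing on [0, ∞), so the HPD interval is anchored at 0: [0, q] with P(λ ≤ q) = 0.95.
q = −ln(1 − 0.95) / 1.23 = 2.9957 / 1.23 = 2.436.

[0.000, 2.436]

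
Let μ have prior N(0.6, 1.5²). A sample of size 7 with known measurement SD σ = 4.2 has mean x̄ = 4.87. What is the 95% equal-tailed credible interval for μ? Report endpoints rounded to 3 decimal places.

Posterior precision = 1/1.5² + 7/4.2² = 0.4444 + 0.3968 = 0.8413, so posterior SD = 1.0903.
Posterior mean = (0.6/1.5² + 7·4.87/4.2²) / 0.8413 = 2.6142.
Interval: 2.6142 ± 1.960 × 1.0903 → [0.477, 4.751].

[0.477, 4.751]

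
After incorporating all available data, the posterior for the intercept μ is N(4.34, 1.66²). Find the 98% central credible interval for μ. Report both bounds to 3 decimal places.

[0.478, 8.202]

The posterior is symmetric, so the 98% equal-tailed interval is μ = 4.34 ± z·1.66 with z = 2.326.
Half-width: 2.326 × 1.66 = 3.862.
4.34 − 3.862 = 0.478; 4.34 + 3.862 = 8.202.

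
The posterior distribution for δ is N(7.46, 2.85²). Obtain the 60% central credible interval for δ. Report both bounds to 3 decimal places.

The posterior is symmetric, so the 60% equal-tailed interval is δ = 7.46 ± z·2.85 with z = 0.842.
Half-width: 0.842 × 2.85 = 2.399.
7.46 − 2.399 = 5.061; 7.46 + 2.399 = 9.859.

[5.061, 9.859]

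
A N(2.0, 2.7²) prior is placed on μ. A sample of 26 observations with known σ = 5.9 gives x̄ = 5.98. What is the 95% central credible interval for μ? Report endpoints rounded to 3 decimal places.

Posterior precision = 1/2.7² + 26/5.9² = 0.1372 + 0.7469 = 0.8841, so posterior SD = 1.0635.
Posterior mean = (2.0/2.7² + 26·5.98/5.9²) / 0.8841 = 5.3625.
Interval: 5.3625 ± 1.960 × 1.0635 → [3.278, 7.447].

[3.278, 7.447]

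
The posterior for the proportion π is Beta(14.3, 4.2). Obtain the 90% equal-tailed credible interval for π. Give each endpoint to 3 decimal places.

Posterior: Beta(14.3, 4.2).
Equal-tailed 90% interval: the 0.05 and 0.95 quantiles of Beta(14.3, 4.2).
Posterior mean ≈ 0.773, SD ≈ 0.095; a Normal approximation gives roughly [0.617, 0.929].
Exact: F⁻¹(0.05) = 0.601; F⁻¹(0.95) = 0.911.

[0.601, 0.911]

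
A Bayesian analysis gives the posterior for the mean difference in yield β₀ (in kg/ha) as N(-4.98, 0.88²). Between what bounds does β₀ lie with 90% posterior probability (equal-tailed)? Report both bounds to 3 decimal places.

[-6.427, -3.533]

The posterior is symmetric, so the 90% equal-tailed interval is β₀ = -4.98 ± z·0.88 with z = 1.645.
Half-width: 1.645 × 0.88 = 1.447.
-4.98 − 1.447 = -6.427; -4.98 + 1.447 = -3.533.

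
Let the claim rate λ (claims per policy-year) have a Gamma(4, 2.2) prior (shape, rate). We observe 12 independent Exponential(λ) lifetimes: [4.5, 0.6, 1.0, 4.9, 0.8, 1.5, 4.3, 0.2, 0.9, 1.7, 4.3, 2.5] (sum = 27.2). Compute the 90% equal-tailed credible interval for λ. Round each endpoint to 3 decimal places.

[0.341, 0.786]

Posterior: Gamma(4+12, 2.2+27.2) = Gamma(16, 29.4) (shape, rate).
Equal-tailed 90% interval: Gamma(16, 29.4) quantiles at 0.05 and 0.95.
Posterior mean ≈ 0.544, SD ≈ 0.136; a Normal approximation gives roughly [0.320, 0.768].
Exact: lower = 0.341; upper = 0.786.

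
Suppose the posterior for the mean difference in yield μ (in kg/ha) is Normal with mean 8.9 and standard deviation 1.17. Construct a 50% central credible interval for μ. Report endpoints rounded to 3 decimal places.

The posterior is symmetric, so the 50% equal-tailed interval is μ = 8.9 ± z·1.17 with z = 0.674.
Half-width: 0.674 × 1.17 = 0.789.
8.9 − 0.789 = 8.111; 8.9 + 0.789 = 9.689.

[8.111, 9.689]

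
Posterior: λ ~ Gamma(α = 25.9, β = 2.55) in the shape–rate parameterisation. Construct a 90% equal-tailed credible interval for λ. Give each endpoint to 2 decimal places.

Posterior: Gamma(shape 25.9, rate 2.55).
Equal-tailed 90% interval: Gamma(25.9, 2.55) quantiles at 0.05 and 0.95.
Posterior mean ≈ 10.16, SD ≈ 2.00; a Normal approximation gives roughly [6.87, 13.44].
Exact: lower = 7.11; upper = 13.65.

[7.11, 13.65]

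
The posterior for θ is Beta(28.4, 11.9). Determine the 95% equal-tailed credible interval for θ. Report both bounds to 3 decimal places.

[0.557, 0.833]

Posterior: Beta(28.4, 11.9).
Equal-tailed 95% interval: the 0.025 and 0.975 quantiles of Beta(28.4, 11.9).
Posterior mean ≈ 0.705, SD ≈ 0.071; a Normal approximation gives roughly [0.566, 0.844].
Exact: F⁻¹(0.025) = 0.557; F⁻¹(0.975) = 0.833.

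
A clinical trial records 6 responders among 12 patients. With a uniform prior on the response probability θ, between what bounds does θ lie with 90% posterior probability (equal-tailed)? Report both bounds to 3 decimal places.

[0.287, 0.713]

Posterior: Beta(1+6, 1+6) = Beta(7, 7).
Equal-tailed 90% interval: the 0.05 and 0.95 quantiles of Beta(7, 7).
Posterior mean ≈ 0.500, SD ≈ 0.129; a Normal approximation gives roughly [0.288, 0.712].
Exact: F⁻¹(0.05) = 0.287; F⁻¹(0.95) = 0.713.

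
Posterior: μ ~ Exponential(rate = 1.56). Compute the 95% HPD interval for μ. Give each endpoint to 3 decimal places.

The exponential density is strictly decreasing on [0, ∞), so the HPD interval is anchored at 0: [0, q] with P(μ ≤ q) = 0.95.
q = −ln(1 − 0.95) / 1.56 = 2.9957 / 1.56 = 1.920.

[0.000, 1.920]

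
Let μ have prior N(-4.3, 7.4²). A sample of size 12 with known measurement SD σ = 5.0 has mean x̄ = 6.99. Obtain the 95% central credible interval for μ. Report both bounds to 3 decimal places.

[3.800, 9.353]

Posterior precision = 1/7.4² + 12/5.0² = 0.0183 + 0.4800 = 0.4983, so posterior SD = 1.4167.
Posterior mean = (-4.3/7.4² + 12·6.99/5.0²) / 0.4983 = 6.5762.
Interval: 6.5762 ± 1.960 × 1.4167 → [3.800, 9.353].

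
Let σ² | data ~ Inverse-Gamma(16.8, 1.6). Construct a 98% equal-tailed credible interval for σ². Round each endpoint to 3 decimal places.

Inverse-Gamma(16.8, 1.6) quantiles: F⁻¹(0.01) and F⁻¹(0.99).
Equivalently, 1/σ² ~ Gamma(16.8, rate = 1.6); invert its 0.99 and 0.01 quantiles.
Posterior mean ≈ 0.101, SD ≈ 0.026; a Normal approximation gives roughly [0.040, 0.163].
Exact: lower = 0.058; upper = 0.183.

[0.058, 0.183]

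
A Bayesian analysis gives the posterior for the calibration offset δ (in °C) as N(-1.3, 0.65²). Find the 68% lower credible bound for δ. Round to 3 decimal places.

Need L with P(δ ≥ L) = 0.68: L = -1.3 − z_{0.32}·0.65.
z = 0.468; L = -1.3 − 0.468 × 0.65 = -1.604.

-1.604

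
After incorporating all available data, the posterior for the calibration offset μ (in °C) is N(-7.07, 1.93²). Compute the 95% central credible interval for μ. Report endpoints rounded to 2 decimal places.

[-10.85, -3.29]

The posterior is symmetric, so the 95% equal-tailed interval is μ = -7.07 ± z·1.93 with z = 1.960.
Half-width: 1.960 × 1.93 = 3.78.
-7.07 − 3.78 = -10.85; -7.07 + 3.78 = -3.29.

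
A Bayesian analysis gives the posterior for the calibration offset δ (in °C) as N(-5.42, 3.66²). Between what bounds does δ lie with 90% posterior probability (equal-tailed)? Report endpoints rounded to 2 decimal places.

The posterior is symmetric, so the 90% equal-tailed interval is δ = -5.42 ± z·3.66 with z = 1.645.
Half-width: 1.645 × 3.66 = 6.02.
-5.42 − 6.02 = -11.44; -5.42 + 6.02 = 0.60.

[-11.44, 0.60]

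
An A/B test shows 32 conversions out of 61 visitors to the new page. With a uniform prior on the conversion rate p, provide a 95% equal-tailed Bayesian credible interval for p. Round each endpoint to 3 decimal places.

[0.401, 0.645]

Posterior: Beta(1+32, 1+29) = Beta(33, 30).
Equal-tailed 95% interval: the 0.025 and 0.975 quantiles of Beta(33, 30).
Posterior mean ≈ 0.524, SD ≈ 0.062; a Normal approximation gives roughly [0.401, 0.646].
Exact: F⁻¹(0.025) = 0.401; F⁻¹(0.975) = 0.645.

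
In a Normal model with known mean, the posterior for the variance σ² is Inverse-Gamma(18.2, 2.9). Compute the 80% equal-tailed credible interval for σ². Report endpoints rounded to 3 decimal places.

[0.122, 0.223]

Inverse-Gamma(18.2, 2.9) quantiles: F⁻¹(0.1) and F⁻¹(0.9).
Equivalently, 1/σ² ~ Gamma(18.2, rate = 2.9); invert its 0.9 and 0.1 quantiles.
Posterior mean ≈ 0.169, SD ≈ 0.042; a Normal approximation gives roughly [0.115, 0.222].
Exact: lower = 0.122; upper = 0.223.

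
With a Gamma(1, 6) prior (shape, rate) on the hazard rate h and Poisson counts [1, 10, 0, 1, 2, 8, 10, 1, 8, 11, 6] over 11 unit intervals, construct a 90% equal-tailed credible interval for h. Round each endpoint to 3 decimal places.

Posterior: Gamma(1+58, 6+11) = Gamma(59, 17) (shape, rate).
Equal-tailed 90% interval: Gamma(59, 17) quantiles at 0.05 and 0.95.
Posterior mean ≈ 3.471, SD ≈ 0.452; a Normal approximation gives roughly [2.727, 4.214].
Exact: lower = 2.762; upper = 4.246.

[2.762, 4.246]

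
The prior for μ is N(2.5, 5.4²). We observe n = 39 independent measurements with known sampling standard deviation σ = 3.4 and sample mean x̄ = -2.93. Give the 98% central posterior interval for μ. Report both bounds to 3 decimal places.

Posterior precision = 1/5.4² + 39/3.4² = 0.0343 + 3.3737 = 3.4080, so posterior SD = 0.5417.
Posterior mean = (2.5/5.4² + 39·-2.93/3.4²) / 3.4080 = -2.8754.
Interval: -2.8754 ± 2.326 × 0.5417 → [-4.136, -1.615].

[-4.136, -1.615]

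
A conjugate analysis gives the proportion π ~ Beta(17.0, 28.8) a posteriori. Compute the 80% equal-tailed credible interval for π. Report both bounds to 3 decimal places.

[0.281, 0.463]

Posterior: Beta(17.0, 28.8).
Equal-tailed 80% interval: the 0.1 and 0.9 quantiles of Beta(17.0, 28.8).
Posterior mean ≈ 0.371, SD ≈ 0.071; a Normal approximation gives roughly [0.281, 0.462].
Exact: F⁻¹(0.1) = 0.281; F⁻¹(0.9) = 0.463.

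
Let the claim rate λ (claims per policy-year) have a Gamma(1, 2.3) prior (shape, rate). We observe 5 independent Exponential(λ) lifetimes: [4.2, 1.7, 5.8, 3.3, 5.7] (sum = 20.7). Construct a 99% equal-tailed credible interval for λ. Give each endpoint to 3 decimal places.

Posterior: Gamma(1+5, 2.3+20.7) = Gamma(6, 23.0) (shape, rate).
Equal-tailed 99% interval: Gamma(6, 23.0) quantiles at 0.005 and 0.995.
Posterior mean ≈ 0.261, SD ≈ 0.106; a Normal approximation gives roughly [-0.013, 0.535].
Exact: lower = 0.067; upper = 0.615.

[0.067, 0.615]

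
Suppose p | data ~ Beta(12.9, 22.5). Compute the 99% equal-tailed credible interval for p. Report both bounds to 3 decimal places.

Posterior: Beta(12.9, 22.5).
Equal-tailed 99% interval: the 0.005 and 0.995 quantiles of Beta(12.9, 22.5).
Posterior mean ≈ 0.364, SD ≈ 0.080; a Normal approximation gives roughly [0.159, 0.570].
Exact: F⁻¹(0.005) = 0.178; F⁻¹(0.995) = 0.579.

[0.178, 0.579]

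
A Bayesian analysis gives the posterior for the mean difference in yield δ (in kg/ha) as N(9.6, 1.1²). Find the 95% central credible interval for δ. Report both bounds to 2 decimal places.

The posterior is symmetric, so the 95% equal-tailed interval is δ = 9.6 ± z·1.1 with z = 1.960.
Half-width: 1.960 × 1.1 = 2.16.
9.6 − 2.16 = 7.44; 9.6 + 2.16 = 11.76.

[7.44, 11.76]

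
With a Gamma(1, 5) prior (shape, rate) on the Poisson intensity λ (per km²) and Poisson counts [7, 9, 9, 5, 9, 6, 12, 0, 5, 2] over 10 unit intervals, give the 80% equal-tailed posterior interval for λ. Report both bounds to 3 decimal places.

Posterior: Gamma(1+64, 5+10) = Gamma(65, 15) (shape, rate).
Equal-tailed 80% interval: Gamma(65, 15) quantiles at 0.1 and 0.9.
Posterior mean ≈ 4.333, SD ≈ 0.537; a Normal approximation gives roughly [3.645, 5.022].
Exact: lower = 3.660; upper = 5.035.

[3.660, 5.035]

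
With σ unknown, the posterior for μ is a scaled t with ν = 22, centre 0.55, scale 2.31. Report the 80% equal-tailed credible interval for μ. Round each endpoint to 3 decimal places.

[-2.502, 3.602]

The t_22 distribution is symmetric; the 80% interval is 0.55 ± t·2.31 with t_{0.9,22} = 1.321.
Half-width: 1.321 × 2.31 = 3.052.
0.55 − 3.052 = -2.502; 0.55 + 3.052 = 3.602.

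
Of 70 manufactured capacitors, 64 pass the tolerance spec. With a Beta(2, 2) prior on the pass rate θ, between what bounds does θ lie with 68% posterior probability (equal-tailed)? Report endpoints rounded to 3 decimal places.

Posterior: Beta(2+64, 2+6) = Beta(66, 8).
Equal-tailed 68% interval: the 0.16 and 0.84 quantiles of Beta(66, 8).
Posterior mean ≈ 0.892, SD ≈ 0.036; a Normal approximation gives roughly [0.856, 0.928].
Exact: F⁻¹(0.16) = 0.857; F⁻¹(0.84) = 0.927.

[0.857, 0.927]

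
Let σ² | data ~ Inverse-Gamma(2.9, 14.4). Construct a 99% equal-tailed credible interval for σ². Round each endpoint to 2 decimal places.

[1.58, 46.55]

Inverse-Gamma(2.9, 14.4) quantiles: F⁻¹(0.005) and F⁻¹(0.995).
Equivalently, 1/σ² ~ Gamma(2.9, rate = 14.4); invert its 0.995 and 0.005 quantiles.
Posterior mean ≈ 7.58, SD ≈ 7.99; a Normal approximation gives roughly [-13.00, 28.16].
Exact: lower = 1.58; upper = 46.55.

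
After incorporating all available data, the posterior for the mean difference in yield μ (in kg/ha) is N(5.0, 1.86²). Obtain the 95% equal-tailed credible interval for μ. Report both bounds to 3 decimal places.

The posterior is symmetric, so the 95% equal-tailed interval is μ = 5.0 ± z·1.86 with z = 1.960.
Half-width: 1.960 × 1.86 = 3.646.
5.0 − 3.646 = 1.354; 5.0 + 3.646 = 8.646.

[1.354, 8.646]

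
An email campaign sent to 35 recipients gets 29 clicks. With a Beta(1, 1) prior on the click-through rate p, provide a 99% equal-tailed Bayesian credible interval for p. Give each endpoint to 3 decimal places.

Posterior: Beta(1+29, 1+6) = Beta(30, 7).
Equal-tailed 99% interval: the 0.005 and 0.995 quantiles of Beta(30, 7).
Posterior mean ≈ 0.811, SD ≈ 0.064; a Normal approximation gives roughly [0.647, 0.974].
Exact: F⁻¹(0.005) = 0.621; F⁻¹(0.995) = 0.940.

[0.621, 0.940]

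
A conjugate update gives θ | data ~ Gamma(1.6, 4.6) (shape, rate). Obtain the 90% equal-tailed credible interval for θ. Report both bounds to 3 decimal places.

Posterior: Gamma(shape 1.6, rate 4.6).
Equal-tailed 90% interval: Gamma(1.6, 4.6) quantiles at 0.05 and 0.95.
Posterior mean ≈ 0.348, SD ≈ 0.275; a Normal approximation gives roughly [-0.104, 0.800].
Exact: lower = 0.045; upper = 0.887.

[0.045, 0.887]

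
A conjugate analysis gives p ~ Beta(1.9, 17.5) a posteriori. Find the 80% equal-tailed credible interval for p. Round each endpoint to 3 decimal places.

[0.026, 0.188]

Posterior: Beta(1.9, 17.5).
Equal-tailed 80% interval: the 0.1 and 0.9 quantiles of Beta(1.9, 17.5).
Posterior mean ≈ 0.098, SD ≈ 0.066; a Normal approximation gives roughly [0.014, 0.182].
Exact: F⁻¹(0.1) = 0.026; F⁻¹(0.9) = 0.188.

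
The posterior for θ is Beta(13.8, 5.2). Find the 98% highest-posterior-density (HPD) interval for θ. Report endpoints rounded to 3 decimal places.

The posterior is unimodal and skewed, so the HPD interval has equal density at both endpoints and is the shortest 98% interval.
Solving f(0.486) = f(0.928) with F(0.928) − F(0.486) = 0.98 gives [0.486, 0.928].
For comparison, the equal-tailed interval is [0.468, 0.917]; the HPD is narrower and shifted toward the mode.

[0.486, 0.928]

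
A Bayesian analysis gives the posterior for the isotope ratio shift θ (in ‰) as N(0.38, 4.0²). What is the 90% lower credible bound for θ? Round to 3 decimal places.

Need L with P(θ ≥ L) = 0.90: L = 0.38 − z_{0.1}·4.0.
z = 1.282; L = 0.38 − 1.282 × 4.0 = -4.746.

-4.746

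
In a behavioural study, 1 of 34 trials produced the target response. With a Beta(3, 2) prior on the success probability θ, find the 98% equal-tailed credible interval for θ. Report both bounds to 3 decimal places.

Posterior: Beta(3+1, 2+33) = Beta(4, 35).
Equal-tailed 98% interval: the 0.01 and 0.99 quantiles of Beta(4, 35).
Posterior mean ≈ 0.103, SD ≈ 0.048; a Normal approximation gives roughly [-0.009, 0.214].
Exact: F⁻¹(0.01) = 0.022; F⁻¹(0.99) = 0.241.

[0.022, 0.241]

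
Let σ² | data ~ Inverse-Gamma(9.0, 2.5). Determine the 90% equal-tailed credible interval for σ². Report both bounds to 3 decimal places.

Inverse-Gamma(9.0, 2.5) quantiles: F⁻¹(0.05) and F⁻¹(0.95).
Equivalently, 1/σ² ~ Gamma(9.0, rate = 2.5); invert its 0.95 and 0.05 quantiles.
Posterior mean ≈ 0.312, SD ≈ 0.118; a Normal approximation gives roughly [0.118, 0.507].
Exact: lower = 0.173; upper = 0.532.

[0.173, 0.532]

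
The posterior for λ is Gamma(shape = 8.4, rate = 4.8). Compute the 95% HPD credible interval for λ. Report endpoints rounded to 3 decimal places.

The posterior is unimodal and skewed, so the HPD interval has equal density at both endpoints and is the shortest 95% interval.
Solving f(0.673) = f(2.953) with F(2.953) − F(0.673) = 0.95 gives [0.673, 2.953].
For comparison, the equal-tailed interval is [0.774, 3.117]; the HPD is narrower and shifted toward the mode.

[0.673, 2.953]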